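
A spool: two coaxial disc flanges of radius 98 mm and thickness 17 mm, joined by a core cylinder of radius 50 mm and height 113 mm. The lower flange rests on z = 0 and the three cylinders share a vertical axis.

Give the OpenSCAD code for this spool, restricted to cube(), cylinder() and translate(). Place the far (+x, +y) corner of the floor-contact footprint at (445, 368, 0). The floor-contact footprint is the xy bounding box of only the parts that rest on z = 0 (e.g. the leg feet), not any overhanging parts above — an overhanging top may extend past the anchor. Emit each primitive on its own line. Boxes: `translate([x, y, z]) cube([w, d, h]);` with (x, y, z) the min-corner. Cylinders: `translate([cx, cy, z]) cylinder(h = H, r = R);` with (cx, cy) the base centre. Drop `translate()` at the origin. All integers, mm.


translate([347, 270, 0]) cylinder(h = 17, r = 98);
translate([347, 270, 17]) cylinder(h = 113, r = 50);
translate([347, 270, 130]) cylinder(h = 17, r = 98);


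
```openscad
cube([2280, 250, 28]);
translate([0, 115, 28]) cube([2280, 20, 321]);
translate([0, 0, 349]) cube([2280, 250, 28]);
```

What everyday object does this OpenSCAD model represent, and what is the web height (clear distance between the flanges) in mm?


An I-beam. The web height is 321 mm.

Two wide flanges with a thin centred web — an I-beam. Overall 377 mm minus two 28 mm flanges gives a web of 377 − 2·28 = 321 mm.


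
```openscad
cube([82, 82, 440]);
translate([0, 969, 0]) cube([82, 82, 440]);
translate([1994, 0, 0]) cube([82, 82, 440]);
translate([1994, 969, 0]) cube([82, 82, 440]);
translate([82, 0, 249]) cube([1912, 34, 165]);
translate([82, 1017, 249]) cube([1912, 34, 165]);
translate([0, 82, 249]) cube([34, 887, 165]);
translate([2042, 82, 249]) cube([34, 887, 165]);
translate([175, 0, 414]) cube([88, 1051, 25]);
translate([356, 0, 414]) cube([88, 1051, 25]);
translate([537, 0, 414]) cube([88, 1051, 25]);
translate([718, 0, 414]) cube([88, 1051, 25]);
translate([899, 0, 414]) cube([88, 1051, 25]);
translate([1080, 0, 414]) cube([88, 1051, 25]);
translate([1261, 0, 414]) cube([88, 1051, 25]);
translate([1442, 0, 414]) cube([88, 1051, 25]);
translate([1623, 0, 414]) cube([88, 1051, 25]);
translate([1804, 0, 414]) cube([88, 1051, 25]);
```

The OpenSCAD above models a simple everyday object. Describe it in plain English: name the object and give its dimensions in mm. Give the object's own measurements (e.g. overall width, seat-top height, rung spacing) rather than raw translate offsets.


A bed frame 2076 mm long (x) by 1051 mm wide (y). Four 82×82 mm corner posts, 440 mm tall, at the corners of the footprint. Four rails of 34 mm thickness and 165 mm height run between adjacent posts with their undersides at z = 249 mm, their outer faces flush with the outside of the frame (the two x-running rails run between the posts' inner faces; the two y-running rails run between the posts' inner faces). 10 slats, each 88 mm wide (x) and 25 mm thick, lie across the top of the two x-running rails, running the full 1051 mm width of the frame in y; along x they sit between the end posts with a 93 mm gap after the −x posts and between neighbouring slats, leaving 102 mm before the +x posts.


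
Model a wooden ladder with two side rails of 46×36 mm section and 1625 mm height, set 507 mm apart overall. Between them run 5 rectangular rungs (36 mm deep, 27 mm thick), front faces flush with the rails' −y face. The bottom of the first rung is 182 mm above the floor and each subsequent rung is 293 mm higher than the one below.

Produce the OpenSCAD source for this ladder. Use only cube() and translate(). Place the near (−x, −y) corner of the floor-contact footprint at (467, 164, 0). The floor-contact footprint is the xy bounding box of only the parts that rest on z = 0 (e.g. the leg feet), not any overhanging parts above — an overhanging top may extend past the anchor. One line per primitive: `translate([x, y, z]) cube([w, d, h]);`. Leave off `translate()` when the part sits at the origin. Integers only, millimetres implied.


// rung span = 507 - 2*46 = 415
// rung[k] z = 182 + k*293
translate([467, 164, 0]) cube([46, 36, 1625]);
translate([928, 164, 0]) cube([46, 36, 1625]);
translate([513, 164, 182]) cube([415, 36, 27]);
translate([513, 164, 475]) cube([415, 36, 27]);
translate([513, 164, 768]) cube([415, 36, 27]);
translate([513, 164, 1061]) cube([415, 36, 27]);
translate([513, 164, 1354]) cube([415, 36, 27]);


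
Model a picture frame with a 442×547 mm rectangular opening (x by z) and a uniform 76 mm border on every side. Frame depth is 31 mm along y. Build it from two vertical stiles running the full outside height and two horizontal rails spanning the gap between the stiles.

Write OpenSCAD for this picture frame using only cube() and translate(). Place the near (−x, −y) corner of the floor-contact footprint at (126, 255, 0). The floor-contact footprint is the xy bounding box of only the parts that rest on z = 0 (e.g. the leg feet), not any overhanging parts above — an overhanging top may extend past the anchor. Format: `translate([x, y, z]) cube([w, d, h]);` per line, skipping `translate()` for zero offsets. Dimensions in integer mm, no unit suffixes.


translate([126, 255, 0]) cube([76, 31, 699]);
translate([644, 255, 0]) cube([76, 31, 699]);
translate([202, 255, 0]) cube([442, 31, 76]);
translate([202, 255, 623]) cube([442, 31, 76]);


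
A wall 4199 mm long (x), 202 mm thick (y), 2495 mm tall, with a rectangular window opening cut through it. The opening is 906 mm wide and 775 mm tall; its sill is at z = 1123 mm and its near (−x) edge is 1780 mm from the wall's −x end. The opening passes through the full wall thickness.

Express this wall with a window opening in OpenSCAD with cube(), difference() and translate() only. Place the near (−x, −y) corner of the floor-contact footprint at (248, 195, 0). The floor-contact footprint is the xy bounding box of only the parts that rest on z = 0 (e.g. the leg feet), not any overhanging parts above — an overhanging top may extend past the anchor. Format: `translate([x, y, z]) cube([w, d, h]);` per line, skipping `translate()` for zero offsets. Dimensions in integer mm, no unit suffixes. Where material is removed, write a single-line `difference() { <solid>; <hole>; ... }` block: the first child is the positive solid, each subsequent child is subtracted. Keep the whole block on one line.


difference() { translate([248, 195, 0]) cube([4199, 202, 2495]); translate([2028, 195, 1123]) cube([906, 202, 775]); }


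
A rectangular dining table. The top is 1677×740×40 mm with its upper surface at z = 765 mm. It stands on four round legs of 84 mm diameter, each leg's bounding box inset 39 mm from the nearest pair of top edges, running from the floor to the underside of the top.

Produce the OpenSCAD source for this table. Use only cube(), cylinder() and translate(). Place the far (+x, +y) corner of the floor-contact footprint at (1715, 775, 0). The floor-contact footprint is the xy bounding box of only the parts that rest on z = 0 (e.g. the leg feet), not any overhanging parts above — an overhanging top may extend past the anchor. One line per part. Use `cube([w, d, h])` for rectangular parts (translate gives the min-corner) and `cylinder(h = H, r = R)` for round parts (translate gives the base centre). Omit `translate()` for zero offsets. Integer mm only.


translate([77, 74, 725]) cube([1677, 740, 40]);
translate([158, 155, 0]) cylinder(h = 725, r = 42);
translate([1673, 155, 0]) cylinder(h = 725, r = 42);
translate([158, 733, 0]) cylinder(h = 725, r = 42);
translate([1673, 733, 0]) cylinder(h = 725, r = 42);


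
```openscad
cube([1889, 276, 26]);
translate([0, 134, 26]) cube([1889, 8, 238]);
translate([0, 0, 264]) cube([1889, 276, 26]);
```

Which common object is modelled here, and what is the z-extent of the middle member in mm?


An I-beam. The web height is 238 mm.

Two wide flanges with a thin centred web — an I-beam. Overall 290 mm minus two 26 mm flanges gives a web of 290 − 2·26 = 238 mm.


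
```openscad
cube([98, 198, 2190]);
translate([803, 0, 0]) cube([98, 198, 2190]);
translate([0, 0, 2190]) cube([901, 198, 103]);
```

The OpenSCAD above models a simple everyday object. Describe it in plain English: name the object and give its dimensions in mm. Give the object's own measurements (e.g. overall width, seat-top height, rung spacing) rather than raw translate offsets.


A door frame. The clear opening is 705 mm wide and 2190 mm high. Two 98 mm wide jambs, 198 mm deep, stand either side of the opening from the floor to the top of the opening. A 103 mm thick head sits across the top of both jambs, spanning the full outside width of the frame.


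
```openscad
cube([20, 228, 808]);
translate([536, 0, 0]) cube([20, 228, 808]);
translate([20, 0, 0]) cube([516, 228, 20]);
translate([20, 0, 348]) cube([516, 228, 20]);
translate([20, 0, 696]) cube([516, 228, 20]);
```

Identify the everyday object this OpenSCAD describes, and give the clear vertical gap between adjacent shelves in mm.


A bookshelf. The clear shelf gap is 328 mm.

Two tall side panels with 3 horizontal boards between them — a bookshelf. The first two shelf undersides are at z = 0 and z = 348; with shelf thickness 20, the clear gap is 348 − 0 − 20 = 328 mm.


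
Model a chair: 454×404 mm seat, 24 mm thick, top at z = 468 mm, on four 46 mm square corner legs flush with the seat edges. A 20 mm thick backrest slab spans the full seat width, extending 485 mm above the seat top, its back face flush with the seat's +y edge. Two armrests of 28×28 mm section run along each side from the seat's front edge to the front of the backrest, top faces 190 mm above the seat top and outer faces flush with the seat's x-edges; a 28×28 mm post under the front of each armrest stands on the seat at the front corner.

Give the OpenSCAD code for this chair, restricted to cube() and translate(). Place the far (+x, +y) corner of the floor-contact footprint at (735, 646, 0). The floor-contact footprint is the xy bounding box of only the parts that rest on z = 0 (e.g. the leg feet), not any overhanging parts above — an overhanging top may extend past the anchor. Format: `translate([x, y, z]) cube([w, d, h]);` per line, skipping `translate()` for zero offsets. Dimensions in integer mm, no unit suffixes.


translate([281, 242, 444]) cube([454, 404, 24]);
translate([281, 242, 0]) cube([46, 46, 444]);
translate([689, 242, 0]) cube([46, 46, 444]);
translate([281, 600, 0]) cube([46, 46, 444]);
translate([689, 600, 0]) cube([46, 46, 444]);
translate([281, 626, 468]) cube([454, 20, 485]);
translate([281, 242, 630]) cube([28, 384, 28]);
translate([707, 242, 630]) cube([28, 384, 28]);
translate([281, 242, 468]) cube([28, 28, 162]);
translate([707, 242, 468]) cube([28, 28, 162]);


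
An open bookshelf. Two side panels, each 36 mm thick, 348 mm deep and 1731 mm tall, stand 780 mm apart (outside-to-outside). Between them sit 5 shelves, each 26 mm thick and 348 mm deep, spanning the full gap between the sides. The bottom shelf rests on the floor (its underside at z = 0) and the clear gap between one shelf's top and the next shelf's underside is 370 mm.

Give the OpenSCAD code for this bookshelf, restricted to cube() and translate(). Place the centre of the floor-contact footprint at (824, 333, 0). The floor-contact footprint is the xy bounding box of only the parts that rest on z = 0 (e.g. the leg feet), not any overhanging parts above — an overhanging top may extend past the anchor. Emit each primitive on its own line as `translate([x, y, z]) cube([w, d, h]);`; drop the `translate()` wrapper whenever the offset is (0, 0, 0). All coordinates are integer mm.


translate([434, 159, 0]) cube([36, 348, 1731]);
translate([1178, 159, 0]) cube([36, 348, 1731]);
translate([470, 159, 0]) cube([708, 348, 26]);
translate([470, 159, 396]) cube([708, 348, 26]);
translate([470, 159, 792]) cube([708, 348, 26]);
translate([470, 159, 1188]) cube([708, 348, 26]);
translate([470, 159, 1584]) cube([708, 348, 26]);


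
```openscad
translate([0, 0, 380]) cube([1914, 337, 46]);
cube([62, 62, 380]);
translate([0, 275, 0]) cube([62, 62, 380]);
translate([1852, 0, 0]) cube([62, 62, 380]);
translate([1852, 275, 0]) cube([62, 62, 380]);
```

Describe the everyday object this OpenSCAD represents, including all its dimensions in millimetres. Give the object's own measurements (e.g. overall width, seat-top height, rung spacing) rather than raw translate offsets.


A long wooden bench with a 1914 mm (x) × 337 mm (y) seat, 46 mm thick, its top surface 426 mm above the floor. Four 62 mm square legs at the seat corners, flush with the edges, run from z = 0 to the seat underside.


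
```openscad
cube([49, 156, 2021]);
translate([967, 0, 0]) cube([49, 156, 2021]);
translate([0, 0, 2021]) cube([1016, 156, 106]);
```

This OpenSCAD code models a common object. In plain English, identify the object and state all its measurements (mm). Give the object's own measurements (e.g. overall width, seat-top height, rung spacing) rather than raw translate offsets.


A door frame. The clear opening is 918 mm wide and 2021 mm high. Two 49 mm wide jambs, 156 mm deep, stand either side of the opening from the floor to the top of the opening. A 106 mm thick head sits across the top of both jambs, spanning the full outside width of the frame.


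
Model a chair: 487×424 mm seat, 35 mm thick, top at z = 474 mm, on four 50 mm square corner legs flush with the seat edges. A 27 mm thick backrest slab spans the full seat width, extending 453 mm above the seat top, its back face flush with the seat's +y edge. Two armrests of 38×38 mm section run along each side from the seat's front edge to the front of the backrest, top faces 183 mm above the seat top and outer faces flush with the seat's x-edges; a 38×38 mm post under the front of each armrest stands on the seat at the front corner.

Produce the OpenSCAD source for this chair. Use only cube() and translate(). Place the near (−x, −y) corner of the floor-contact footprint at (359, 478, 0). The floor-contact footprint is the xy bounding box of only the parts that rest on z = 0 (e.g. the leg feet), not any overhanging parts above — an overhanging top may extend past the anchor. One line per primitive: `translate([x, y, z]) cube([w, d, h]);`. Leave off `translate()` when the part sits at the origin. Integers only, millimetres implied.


translate([359, 478, 439]) cube([487, 424, 35]);
translate([359, 478, 0]) cube([50, 50, 439]);
translate([796, 478, 0]) cube([50, 50, 439]);
translate([359, 852, 0]) cube([50, 50, 439]);
translate([796, 852, 0]) cube([50, 50, 439]);
translate([359, 875, 474]) cube([487, 27, 453]);
translate([359, 478, 619]) cube([38, 397, 38]);
translate([808, 478, 619]) cube([38, 397, 38]);
translate([359, 478, 474]) cube([38, 38, 145]);
translate([808, 478, 474]) cube([38, 38, 145]);


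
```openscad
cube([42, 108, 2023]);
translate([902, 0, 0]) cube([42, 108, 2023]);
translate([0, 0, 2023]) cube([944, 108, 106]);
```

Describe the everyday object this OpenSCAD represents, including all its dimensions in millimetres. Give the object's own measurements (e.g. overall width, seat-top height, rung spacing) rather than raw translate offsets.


A door frame. The clear opening is 860 mm wide and 2023 mm high. Two 42 mm wide jambs, 108 mm deep, stand either side of the opening from the floor to the top of the opening. A 106 mm thick head sits across the top of both jambs, spanning the full outside width of the frame.


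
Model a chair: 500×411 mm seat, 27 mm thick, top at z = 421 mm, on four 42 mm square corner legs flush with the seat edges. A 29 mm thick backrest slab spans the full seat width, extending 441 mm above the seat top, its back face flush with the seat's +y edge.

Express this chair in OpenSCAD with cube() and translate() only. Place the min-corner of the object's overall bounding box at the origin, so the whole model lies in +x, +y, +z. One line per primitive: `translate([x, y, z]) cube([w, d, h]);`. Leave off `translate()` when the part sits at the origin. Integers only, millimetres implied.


// leg_h = 421 - 27 = 394
translate([0, 0, 394]) cube([500, 411, 27]);
cube([42, 42, 394]);
translate([458, 0, 0]) cube([42, 42, 394]);
translate([0, 369, 0]) cube([42, 42, 394]);
translate([458, 369, 0]) cube([42, 42, 394]);
translate([0, 382, 421]) cube([500, 29, 441]);


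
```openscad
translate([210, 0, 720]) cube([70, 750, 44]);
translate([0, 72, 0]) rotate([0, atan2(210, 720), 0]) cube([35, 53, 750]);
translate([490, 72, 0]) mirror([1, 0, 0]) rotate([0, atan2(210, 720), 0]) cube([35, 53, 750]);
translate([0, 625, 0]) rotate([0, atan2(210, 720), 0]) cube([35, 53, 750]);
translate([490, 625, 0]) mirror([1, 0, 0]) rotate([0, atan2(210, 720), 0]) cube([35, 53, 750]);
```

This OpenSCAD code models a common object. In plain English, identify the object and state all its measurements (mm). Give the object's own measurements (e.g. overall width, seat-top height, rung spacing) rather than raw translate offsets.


A sawhorse. A 70×750×44 mm beam (x, y, z) sits on two A-frame leg pairs. Each pair is two raked legs of 35×53 mm section (53 mm along y) splaying symmetrically in x. Each leg rises 720 mm vertically over 210 mm of horizontal reach and is 750 mm long along its own axis. Every leg's outer bottom edge rests on the floor and its outer top edge meets a bottom edge of the beam — the left legs (tilting toward +x) meet the beam's −x bottom edge, the right legs (their mirror images, tilting toward −x) meet its +x bottom edge — so the leg tops tuck under the beam, the beam's underside is 720 mm above the floor, and the feet are 490 mm apart outside-to-outside with the beam centred between them. The two leg pairs are set in 72 mm from either end of the beam.


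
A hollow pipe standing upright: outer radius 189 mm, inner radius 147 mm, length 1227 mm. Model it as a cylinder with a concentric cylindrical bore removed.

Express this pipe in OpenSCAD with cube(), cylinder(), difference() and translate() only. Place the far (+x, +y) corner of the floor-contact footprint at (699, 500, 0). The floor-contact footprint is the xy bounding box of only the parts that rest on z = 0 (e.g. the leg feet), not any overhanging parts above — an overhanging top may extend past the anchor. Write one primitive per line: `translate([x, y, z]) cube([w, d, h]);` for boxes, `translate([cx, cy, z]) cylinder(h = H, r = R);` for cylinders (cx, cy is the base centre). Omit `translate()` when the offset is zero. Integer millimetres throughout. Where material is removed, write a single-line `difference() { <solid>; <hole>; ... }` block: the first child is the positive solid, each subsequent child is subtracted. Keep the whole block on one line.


difference() { translate([510, 311, 0]) cylinder(h = 1227, r = 189); translate([510, 311, 0]) cylinder(h = 1227, r = 147); }


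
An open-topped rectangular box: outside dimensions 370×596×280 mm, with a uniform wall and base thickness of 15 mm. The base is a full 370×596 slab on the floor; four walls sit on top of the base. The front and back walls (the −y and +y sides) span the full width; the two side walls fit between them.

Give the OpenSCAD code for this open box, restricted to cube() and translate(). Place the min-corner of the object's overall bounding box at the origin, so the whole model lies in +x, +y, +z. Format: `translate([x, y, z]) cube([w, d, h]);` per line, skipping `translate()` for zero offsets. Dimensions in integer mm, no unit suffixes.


cube([370, 596, 15]);
translate([0, 0, 15]) cube([370, 15, 265]);
translate([0, 581, 15]) cube([370, 15, 265]);
translate([0, 15, 15]) cube([15, 566, 265]);
translate([355, 15, 15]) cube([15, 566, 265]);


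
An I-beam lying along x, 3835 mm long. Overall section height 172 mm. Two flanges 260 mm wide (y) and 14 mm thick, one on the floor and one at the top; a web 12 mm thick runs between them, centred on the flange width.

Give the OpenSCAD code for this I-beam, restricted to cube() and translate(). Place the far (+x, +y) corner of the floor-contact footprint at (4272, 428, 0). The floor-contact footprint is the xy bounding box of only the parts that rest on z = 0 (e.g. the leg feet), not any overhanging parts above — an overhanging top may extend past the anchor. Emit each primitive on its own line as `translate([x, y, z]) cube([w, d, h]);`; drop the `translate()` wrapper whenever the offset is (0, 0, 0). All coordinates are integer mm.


translate([437, 168, 0]) cube([3835, 260, 14]);
translate([437, 292, 14]) cube([3835, 12, 144]);
translate([437, 168, 158]) cube([3835, 260, 14]);


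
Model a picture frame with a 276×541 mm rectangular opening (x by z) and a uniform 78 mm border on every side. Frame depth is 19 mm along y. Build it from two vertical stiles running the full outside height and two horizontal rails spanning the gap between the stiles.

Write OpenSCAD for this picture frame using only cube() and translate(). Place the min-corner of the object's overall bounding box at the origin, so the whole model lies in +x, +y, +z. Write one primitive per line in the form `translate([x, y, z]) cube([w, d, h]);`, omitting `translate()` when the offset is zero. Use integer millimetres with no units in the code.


cube([78, 19, 697]);
translate([354, 0, 0]) cube([78, 19, 697]);
translate([78, 0, 0]) cube([276, 19, 78]);
translate([78, 0, 619]) cube([276, 19, 78]);


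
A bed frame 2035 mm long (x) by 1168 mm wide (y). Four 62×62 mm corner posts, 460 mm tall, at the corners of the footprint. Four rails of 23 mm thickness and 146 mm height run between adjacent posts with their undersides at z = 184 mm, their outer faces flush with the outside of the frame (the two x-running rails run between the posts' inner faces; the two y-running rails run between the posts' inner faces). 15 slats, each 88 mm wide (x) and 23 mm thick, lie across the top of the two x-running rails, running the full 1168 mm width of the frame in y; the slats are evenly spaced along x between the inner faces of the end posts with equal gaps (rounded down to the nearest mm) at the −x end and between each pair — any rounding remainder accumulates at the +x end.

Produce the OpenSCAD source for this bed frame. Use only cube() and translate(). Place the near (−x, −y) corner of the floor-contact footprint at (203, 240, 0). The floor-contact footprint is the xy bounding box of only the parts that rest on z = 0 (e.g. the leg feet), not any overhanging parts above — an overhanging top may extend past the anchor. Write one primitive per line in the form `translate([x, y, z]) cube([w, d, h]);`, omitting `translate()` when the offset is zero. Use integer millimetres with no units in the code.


// slat z = rail_z + rail_h = 184 + 146 = 330
// slat gap = ⌊(1911 − 15·88) / 16⌋ = 36
translate([203, 240, 0]) cube([62, 62, 460]);
translate([203, 1346, 0]) cube([62, 62, 460]);
translate([2176, 240, 0]) cube([62, 62, 460]);
translate([2176, 1346, 0]) cube([62, 62, 460]);
translate([265, 240, 184]) cube([1911, 23, 146]);
translate([265, 1385, 184]) cube([1911, 23, 146]);
translate([203, 302, 184]) cube([23, 1044, 146]);
translate([2215, 302, 184]) cube([23, 1044, 146]);
translate([301, 240, 330]) cube([88, 1168, 23]);
translate([425, 240, 330]) cube([88, 1168, 23]);
translate([549, 240, 330]) cube([88, 1168, 23]);
translate([673, 240, 330]) cube([88, 1168, 23]);
translate([797, 240, 330]) cube([88, 1168, 23]);
translate([921, 240, 330]) cube([88, 1168, 23]);
translate([1045, 240, 330]) cube([88, 1168, 23]);
translate([1169, 240, 330]) cube([88, 1168, 23]);
translate([1293, 240, 330]) cube([88, 1168, 23]);
translate([1417, 240, 330]) cube([88, 1168, 23]);
translate([1541, 240, 330]) cube([88, 1168, 23]);
translate([1665, 240, 330]) cube([88, 1168, 23]);
translate([1789, 240, 330]) cube([88, 1168, 23]);
translate([1913, 240, 330]) cube([88, 1168, 23]);
translate([2037, 240, 330]) cube([88, 1168, 23]);


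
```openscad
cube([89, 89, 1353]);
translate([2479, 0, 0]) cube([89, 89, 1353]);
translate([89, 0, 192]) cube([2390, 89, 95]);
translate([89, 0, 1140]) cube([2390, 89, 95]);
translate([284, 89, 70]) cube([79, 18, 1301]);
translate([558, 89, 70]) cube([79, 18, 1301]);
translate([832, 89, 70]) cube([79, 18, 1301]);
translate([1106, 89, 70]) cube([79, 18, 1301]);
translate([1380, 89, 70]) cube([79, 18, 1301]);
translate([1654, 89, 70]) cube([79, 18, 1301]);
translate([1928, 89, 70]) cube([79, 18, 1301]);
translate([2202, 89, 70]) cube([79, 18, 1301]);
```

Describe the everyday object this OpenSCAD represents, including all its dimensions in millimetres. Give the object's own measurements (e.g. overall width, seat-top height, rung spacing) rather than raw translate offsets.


A fence section. Two 89×89 mm posts, 1353 mm tall, stand on the floor with a clear span of 2390 mm between their inner faces. Two horizontal rails of 89×95 mm section span the gap between the posts with their undersides at z = 192 mm and z = 1140 mm, flush with the posts' −y face. 8 pickets, each 79 mm wide, 18 mm thick and 1301 mm tall, are fixed to the +y face of the rails with their bottoms at z = 70 mm, spaced across the span with a 195 mm gap after the −x post and between neighbouring pickets, with 198 mm left before the +x post.


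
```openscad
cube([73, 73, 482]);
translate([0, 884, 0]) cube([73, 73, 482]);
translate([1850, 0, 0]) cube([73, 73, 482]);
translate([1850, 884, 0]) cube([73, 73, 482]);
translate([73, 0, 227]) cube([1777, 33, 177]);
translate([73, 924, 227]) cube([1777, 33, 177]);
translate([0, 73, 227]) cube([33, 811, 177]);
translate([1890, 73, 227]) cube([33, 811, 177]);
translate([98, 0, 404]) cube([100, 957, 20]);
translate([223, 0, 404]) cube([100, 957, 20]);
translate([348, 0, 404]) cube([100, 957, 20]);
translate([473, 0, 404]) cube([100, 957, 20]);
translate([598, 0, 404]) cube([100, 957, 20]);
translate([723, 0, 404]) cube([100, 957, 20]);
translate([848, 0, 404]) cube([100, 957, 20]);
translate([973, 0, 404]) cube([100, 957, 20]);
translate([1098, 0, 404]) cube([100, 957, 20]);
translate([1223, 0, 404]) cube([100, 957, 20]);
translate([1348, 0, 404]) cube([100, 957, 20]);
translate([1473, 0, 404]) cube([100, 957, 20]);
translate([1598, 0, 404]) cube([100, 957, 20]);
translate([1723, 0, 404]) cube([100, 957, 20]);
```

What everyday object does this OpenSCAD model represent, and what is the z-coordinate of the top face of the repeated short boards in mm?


A bed frame. The slat-top height is 424 mm.

Four posts, four rails, and a row of slats — a bed frame. Slats sit on the rails at z = 227 + 177 = 404; with slat thickness 20, the top is 424 mm.


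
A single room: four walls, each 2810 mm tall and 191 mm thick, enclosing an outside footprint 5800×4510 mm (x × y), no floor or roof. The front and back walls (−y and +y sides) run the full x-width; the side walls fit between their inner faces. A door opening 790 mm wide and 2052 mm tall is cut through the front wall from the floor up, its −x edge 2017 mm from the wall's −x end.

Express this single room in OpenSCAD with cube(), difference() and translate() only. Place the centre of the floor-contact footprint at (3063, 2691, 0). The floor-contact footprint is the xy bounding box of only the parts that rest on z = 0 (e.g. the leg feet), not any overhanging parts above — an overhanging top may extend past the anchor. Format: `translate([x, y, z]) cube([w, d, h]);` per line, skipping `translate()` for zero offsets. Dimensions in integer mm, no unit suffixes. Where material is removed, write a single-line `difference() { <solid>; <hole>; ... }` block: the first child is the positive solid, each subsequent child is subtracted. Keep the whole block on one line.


difference() { translate([163, 436, 0]) cube([5800, 191, 2810]); translate([2180, 436, 0]) cube([790, 191, 2052]); }
translate([163, 4755, 0]) cube([5800, 191, 2810]);
translate([163, 627, 0]) cube([191, 4128, 2810]);
translate([5772, 627, 0]) cube([191, 4128, 2810]);


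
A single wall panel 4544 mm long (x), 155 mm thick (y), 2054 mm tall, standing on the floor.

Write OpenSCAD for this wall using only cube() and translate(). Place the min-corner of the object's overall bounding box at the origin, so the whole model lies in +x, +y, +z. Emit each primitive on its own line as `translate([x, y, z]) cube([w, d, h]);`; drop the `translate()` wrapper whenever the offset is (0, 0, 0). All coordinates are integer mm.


cube([4544, 155, 2054]);


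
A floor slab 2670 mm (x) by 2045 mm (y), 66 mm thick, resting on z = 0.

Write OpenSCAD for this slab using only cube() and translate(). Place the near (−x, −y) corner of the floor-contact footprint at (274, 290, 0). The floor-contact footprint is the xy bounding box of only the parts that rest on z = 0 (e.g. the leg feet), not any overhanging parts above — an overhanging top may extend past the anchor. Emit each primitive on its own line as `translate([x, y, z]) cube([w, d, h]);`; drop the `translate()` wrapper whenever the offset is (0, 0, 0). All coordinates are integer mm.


translate([274, 290, 0]) cube([2670, 2045, 66]);


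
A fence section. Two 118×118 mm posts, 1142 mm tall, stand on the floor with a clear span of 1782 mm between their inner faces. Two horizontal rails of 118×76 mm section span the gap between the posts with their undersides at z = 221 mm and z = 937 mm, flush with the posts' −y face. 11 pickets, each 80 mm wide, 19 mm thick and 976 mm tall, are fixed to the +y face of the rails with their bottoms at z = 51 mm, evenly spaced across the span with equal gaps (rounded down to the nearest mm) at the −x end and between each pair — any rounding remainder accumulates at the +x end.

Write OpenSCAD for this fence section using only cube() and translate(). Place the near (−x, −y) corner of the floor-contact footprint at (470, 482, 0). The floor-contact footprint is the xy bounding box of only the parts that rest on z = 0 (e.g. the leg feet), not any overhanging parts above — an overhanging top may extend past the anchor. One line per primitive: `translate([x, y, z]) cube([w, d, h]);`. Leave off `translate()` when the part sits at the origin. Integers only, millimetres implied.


translate([470, 482, 0]) cube([118, 118, 1142]);
translate([2370, 482, 0]) cube([118, 118, 1142]);
translate([588, 482, 221]) cube([1782, 118, 76]);
translate([588, 482, 937]) cube([1782, 118, 76]);
translate([663, 600, 51]) cube([80, 19, 976]);
translate([818, 600, 51]) cube([80, 19, 976]);
translate([973, 600, 51]) cube([80, 19, 976]);
translate([1128, 600, 51]) cube([80, 19, 976]);
translate([1283, 600, 51]) cube([80, 19, 976]);
translate([1438, 600, 51]) cube([80, 19, 976]);
translate([1593, 600, 51]) cube([80, 19, 976]);
translate([1748, 600, 51]) cube([80, 19, 976]);
translate([1903, 600, 51]) cube([80, 19, 976]);
translate([2058, 600, 51]) cube([80, 19, 976]);
translate([2213, 600, 51]) cube([80, 19, 976]);


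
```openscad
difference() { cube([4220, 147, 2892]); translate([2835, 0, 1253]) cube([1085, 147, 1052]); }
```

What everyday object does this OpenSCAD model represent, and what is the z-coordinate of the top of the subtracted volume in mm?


A wall with a window opening. The window head height is 2305 mm.

A wall with a rectangular opening subtracted — a window. Sill at z = 1253, opening 1052 mm tall, so the head is at 1253 + 1052 = 2305 mm.


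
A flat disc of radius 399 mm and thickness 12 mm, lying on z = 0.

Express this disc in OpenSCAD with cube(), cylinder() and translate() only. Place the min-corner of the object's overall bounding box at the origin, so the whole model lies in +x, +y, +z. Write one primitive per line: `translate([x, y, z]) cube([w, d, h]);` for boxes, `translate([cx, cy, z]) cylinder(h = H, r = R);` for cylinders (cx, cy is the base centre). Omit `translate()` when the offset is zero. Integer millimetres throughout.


translate([399, 399, 0]) cylinder(h = 12, r = 399);


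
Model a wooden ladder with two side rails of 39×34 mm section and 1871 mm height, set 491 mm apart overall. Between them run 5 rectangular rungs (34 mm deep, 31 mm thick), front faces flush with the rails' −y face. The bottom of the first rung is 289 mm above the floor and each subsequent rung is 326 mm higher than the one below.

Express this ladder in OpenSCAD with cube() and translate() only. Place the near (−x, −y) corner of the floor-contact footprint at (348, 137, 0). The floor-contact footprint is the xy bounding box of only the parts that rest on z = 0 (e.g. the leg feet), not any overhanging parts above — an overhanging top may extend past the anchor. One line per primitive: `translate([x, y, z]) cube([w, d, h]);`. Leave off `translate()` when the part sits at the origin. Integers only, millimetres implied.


translate([348, 137, 0]) cube([39, 34, 1871]);
translate([800, 137, 0]) cube([39, 34, 1871]);
translate([387, 137, 289]) cube([413, 34, 31]);
translate([387, 137, 615]) cube([413, 34, 31]);
translate([387, 137, 941]) cube([413, 34, 31]);
translate([387, 137, 1267]) cube([413, 34, 31]);
translate([387, 137, 1593]) cube([413, 34, 31]);


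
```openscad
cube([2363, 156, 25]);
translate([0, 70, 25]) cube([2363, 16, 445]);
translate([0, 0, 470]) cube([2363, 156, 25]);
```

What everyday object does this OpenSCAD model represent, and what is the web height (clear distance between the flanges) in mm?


An I-beam. The web height is 445 mm.

Two wide flanges with a thin centred web — an I-beam. Overall 495 mm minus two 25 mm flanges gives a web of 495 − 2·25 = 445 mm.


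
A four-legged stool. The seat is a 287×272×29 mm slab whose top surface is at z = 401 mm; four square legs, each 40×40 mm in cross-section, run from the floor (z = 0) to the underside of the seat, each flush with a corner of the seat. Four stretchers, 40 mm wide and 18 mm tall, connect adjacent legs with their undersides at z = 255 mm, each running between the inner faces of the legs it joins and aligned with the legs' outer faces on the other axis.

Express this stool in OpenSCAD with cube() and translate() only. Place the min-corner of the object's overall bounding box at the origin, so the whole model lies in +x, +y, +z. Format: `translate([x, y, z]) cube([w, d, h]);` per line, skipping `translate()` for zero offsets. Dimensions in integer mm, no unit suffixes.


// leg_h = 401 - 29 = 372
// stretcher span = 287 - 2*40 = 207
translate([0, 0, 372]) cube([287, 272, 29]);
cube([40, 40, 372]);
translate([247, 0, 0]) cube([40, 40, 372]);
translate([0, 232, 0]) cube([40, 40, 372]);
translate([247, 232, 0]) cube([40, 40, 372]);
translate([40, 0, 255]) cube([207, 40, 18]);
translate([40, 232, 255]) cube([207, 40, 18]);
translate([0, 40, 255]) cube([40, 192, 18]);
translate([247, 40, 255]) cube([40, 192, 18]);


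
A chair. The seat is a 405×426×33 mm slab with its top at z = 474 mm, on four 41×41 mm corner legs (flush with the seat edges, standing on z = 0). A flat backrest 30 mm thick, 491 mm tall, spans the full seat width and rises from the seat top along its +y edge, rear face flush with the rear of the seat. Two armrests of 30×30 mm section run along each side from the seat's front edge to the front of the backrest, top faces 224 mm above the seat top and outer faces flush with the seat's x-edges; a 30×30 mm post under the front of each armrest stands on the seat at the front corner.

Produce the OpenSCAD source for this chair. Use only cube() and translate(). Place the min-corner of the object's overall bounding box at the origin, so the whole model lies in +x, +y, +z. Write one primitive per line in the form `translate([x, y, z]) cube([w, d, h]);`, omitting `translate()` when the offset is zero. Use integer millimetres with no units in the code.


// leg_h = 474 - 33 = 441
// arm post h = 224 - 30 = 194
translate([0, 0, 441]) cube([405, 426, 33]);
cube([41, 41, 441]);
translate([364, 0, 0]) cube([41, 41, 441]);
translate([0, 385, 0]) cube([41, 41, 441]);
translate([364, 385, 0]) cube([41, 41, 441]);
translate([0, 396, 474]) cube([405, 30, 491]);
translate([0, 0, 668]) cube([30, 396, 30]);
translate([375, 0, 668]) cube([30, 396, 30]);
translate([0, 0, 474]) cube([30, 30, 194]);
translate([375, 0, 474]) cube([30, 30, 194]);


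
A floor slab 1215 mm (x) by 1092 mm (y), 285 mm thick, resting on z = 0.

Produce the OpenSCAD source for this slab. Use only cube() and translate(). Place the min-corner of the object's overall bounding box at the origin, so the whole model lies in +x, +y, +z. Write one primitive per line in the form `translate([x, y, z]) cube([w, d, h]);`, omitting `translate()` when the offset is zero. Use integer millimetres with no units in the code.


cube([1215, 1092, 285]);


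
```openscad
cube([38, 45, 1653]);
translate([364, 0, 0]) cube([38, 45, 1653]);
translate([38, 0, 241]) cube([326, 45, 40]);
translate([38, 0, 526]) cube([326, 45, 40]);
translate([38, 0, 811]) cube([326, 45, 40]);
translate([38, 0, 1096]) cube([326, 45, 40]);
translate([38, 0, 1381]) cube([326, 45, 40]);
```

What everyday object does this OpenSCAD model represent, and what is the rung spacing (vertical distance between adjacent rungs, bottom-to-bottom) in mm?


A ladder. The rung spacing is 285 mm.

Two tall 38×45 posts with 5 short bars between them — a ladder. Adjacent rungs sit at z = 241 and z = 526, so the spacing is 526 − 241 = 285 mm.


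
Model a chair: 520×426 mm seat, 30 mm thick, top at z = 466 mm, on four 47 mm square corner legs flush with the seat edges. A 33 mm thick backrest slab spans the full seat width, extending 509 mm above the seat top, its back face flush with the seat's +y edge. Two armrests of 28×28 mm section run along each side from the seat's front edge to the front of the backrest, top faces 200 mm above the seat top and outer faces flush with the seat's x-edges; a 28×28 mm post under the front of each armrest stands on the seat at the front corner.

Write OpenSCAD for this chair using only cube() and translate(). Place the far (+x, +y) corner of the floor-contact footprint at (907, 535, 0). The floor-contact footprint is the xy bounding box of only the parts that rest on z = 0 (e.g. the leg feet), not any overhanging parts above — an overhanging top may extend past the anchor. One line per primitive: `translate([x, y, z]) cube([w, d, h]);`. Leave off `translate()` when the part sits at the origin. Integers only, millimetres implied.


translate([387, 109, 436]) cube([520, 426, 30]);
translate([387, 109, 0]) cube([47, 47, 436]);
translate([860, 109, 0]) cube([47, 47, 436]);
translate([387, 488, 0]) cube([47, 47, 436]);
translate([860, 488, 0]) cube([47, 47, 436]);
translate([387, 502, 466]) cube([520, 33, 509]);
translate([387, 109, 638]) cube([28, 393, 28]);
translate([879, 109, 638]) cube([28, 393, 28]);
translate([387, 109, 466]) cube([28, 28, 172]);
translate([879, 109, 466]) cube([28, 28, 172]);


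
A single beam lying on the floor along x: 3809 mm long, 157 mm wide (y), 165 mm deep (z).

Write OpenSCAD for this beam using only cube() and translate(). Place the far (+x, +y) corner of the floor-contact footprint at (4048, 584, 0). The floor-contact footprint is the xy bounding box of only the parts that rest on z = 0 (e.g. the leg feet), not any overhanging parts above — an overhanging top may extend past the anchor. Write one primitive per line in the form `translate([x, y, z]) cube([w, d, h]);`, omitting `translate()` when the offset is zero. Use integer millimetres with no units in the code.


translate([239, 427, 0]) cube([3809, 157, 165]);


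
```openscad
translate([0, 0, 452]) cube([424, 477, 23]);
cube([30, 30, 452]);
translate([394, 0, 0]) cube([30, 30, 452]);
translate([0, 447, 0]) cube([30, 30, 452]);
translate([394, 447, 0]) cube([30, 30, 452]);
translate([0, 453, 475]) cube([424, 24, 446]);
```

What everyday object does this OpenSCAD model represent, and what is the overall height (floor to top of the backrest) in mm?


A chair. The overall height is 921 mm.

A slab on four corner posts with a tall panel at the back — a chair. The seat slab sits at z = 452 with thickness 23, and the 446 mm backrest starts at the seat top, so the overall height is 452 + 23 + 446 = 921 mm.
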